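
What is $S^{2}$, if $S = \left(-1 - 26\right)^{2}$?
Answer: $531441$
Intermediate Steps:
$S = 729$ ($S = \left(-27\right)^{2} = 729$)
$S^{2} = 729^{2} = 531441$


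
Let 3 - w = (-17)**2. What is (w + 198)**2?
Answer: 7744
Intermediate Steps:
w = -286 (w = 3 - 1*(-17)**2 = 3 - 1*289 = 3 - 289 = -286)
(w + 198)**2 = (-286 + 198)**2 = (-88)**2 = 7744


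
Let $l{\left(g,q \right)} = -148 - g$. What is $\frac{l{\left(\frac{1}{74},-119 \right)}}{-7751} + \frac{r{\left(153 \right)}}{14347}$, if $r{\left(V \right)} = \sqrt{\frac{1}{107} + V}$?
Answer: $\frac{10953}{573574} + \frac{2 \sqrt{437951}}{1535129} \approx 0.019958$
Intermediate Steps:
$r{\left(V \right)} = \sqrt{\frac{1}{107} + V}$
$\frac{l{\left(\frac{1}{74},-119 \right)}}{-7751} + \frac{r{\left(153 \right)}}{14347} = \frac{-148 - \frac{1}{74}}{-7751} + \frac{\frac{1}{107} \sqrt{107 + 11449 \cdot 153}}{14347} = \left(-148 - \frac{1}{74}\right) \left(- \frac{1}{7751}\right) + \frac{\sqrt{107 + 1751697}}{107} \cdot \frac{1}{14347} = \left(-148 - \frac{1}{74}\right) \left(- \frac{1}{7751}\right) + \frac{\sqrt{1751804}}{107} \cdot \frac{1}{14347} = \left(- \frac{10953}{74}\right) \left(- \frac{1}{7751}\right) + \frac{2 \sqrt{437951}}{107} \cdot \frac{1}{14347} = \frac{10953}{573574} + \frac{2 \sqrt{437951}}{107} \cdot \frac{1}{14347} = \frac{10953}{573574} + \frac{2 \sqrt{437951}}{1535129}$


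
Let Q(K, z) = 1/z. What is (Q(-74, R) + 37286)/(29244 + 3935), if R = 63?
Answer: 2349019/2090277 ≈ 1.1238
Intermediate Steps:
(Q(-74, R) + 37286)/(29244 + 3935) = (1/63 + 37286)/(29244 + 3935) = (1/63 + 37286)/33179 = (2349019/63)*(1/33179) = 2349019/2090277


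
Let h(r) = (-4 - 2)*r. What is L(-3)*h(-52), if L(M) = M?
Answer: -936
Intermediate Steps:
h(r) = -6*r
L(-3)*h(-52) = -(-18)*(-52) = -3*312 = -936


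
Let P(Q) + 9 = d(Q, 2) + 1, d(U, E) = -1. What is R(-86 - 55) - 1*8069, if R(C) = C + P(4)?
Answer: -8219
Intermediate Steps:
P(Q) = -9 (P(Q) = -9 + (-1 + 1) = -9 + 0 = -9)
R(C) = -9 + C (R(C) = C - 9 = -9 + C)
R(-86 - 55) - 1*8069 = (-9 + (-86 - 55)) - 1*8069 = (-9 - 141) - 8069 = -150 - 8069 = -8219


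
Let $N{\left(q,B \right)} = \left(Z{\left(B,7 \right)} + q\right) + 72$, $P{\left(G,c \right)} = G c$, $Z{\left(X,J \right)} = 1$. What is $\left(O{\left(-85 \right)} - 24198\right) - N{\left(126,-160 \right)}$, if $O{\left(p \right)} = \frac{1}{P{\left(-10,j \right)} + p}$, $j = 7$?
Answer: $- \frac{3781536}{155} \approx -24397.0$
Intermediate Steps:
$O{\left(p \right)} = \frac{1}{-70 + p}$ ($O{\left(p \right)} = \frac{1}{\left(-10\right) 7 + p} = \frac{1}{-70 + p}$)
$N{\left(q,B \right)} = 73 + q$ ($N{\left(q,B \right)} = \left(1 + q\right) + 72 = 73 + q$)
$\left(O{\left(-85 \right)} - 24198\right) - N{\left(126,-160 \right)} = \left(\frac{1}{-70 - 85} - 24198\right) - \left(73 + 126\right) = \left(\frac{1}{-155} - 24198\right) - 199 = \left(- \frac{1}{155} - 24198\right) - 199 = - \frac{3750691}{155} - 199 = - \frac{3781536}{155}$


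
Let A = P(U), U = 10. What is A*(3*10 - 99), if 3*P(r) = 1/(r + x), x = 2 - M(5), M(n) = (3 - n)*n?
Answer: -23/22 ≈ -1.0455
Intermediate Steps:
M(n) = n*(3 - n)
x = 12 (x = 2 - 5*(3 - 1*5) = 2 - 5*(3 - 5) = 2 - 5*(-2) = 2 - 1*(-10) = 2 + 10 = 12)
P(r) = 1/(3*(12 + r)) (P(r) = 1/(3*(r + 12)) = 1/(3*(12 + r)))
A = 1/66 (A = 1/(3*(12 + 10)) = (⅓)/22 = (⅓)*(1/22) = 1/66 ≈ 0.015152)
A*(3*10 - 99) = (3*10 - 99)/66 = (30 - 99)/66 = (1/66)*(-69) = -23/22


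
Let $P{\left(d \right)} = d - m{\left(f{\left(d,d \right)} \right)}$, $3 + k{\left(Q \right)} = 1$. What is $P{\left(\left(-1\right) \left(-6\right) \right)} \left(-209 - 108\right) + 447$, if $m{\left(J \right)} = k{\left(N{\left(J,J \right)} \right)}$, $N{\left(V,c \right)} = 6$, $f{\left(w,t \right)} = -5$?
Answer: $-2089$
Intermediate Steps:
$k{\left(Q \right)} = -2$ ($k{\left(Q \right)} = -3 + 1 = -2$)
$m{\left(J \right)} = -2$
$P{\left(d \right)} = 2 + d$ ($P{\left(d \right)} = d - -2 = d + 2 = 2 + d$)
$P{\left(\left(-1\right) \left(-6\right) \right)} \left(-209 - 108\right) + 447 = \left(2 - -6\right) \left(-209 - 108\right) + 447 = \left(2 + 6\right) \left(-317\right) + 447 = 8 \left(-317\right) + 447 = -2536 + 447 = -2089$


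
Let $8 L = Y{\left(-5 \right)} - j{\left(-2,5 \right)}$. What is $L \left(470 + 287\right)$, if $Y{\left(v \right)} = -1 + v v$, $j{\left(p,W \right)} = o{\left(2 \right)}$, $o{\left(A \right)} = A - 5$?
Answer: $\frac{20439}{8} \approx 2554.9$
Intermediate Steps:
$o{\left(A \right)} = -5 + A$ ($o{\left(A \right)} = A - 5 = -5 + A$)
$j{\left(p,W \right)} = -3$ ($j{\left(p,W \right)} = -5 + 2 = -3$)
$Y{\left(v \right)} = -1 + v^{2}$
$L = \frac{27}{8}$ ($L = \frac{\left(-1 + \left(-5\right)^{2}\right) - -3}{8} = \frac{\left(-1 + 25\right) + 3}{8} = \frac{24 + 3}{8} = \frac{1}{8} \cdot 27 = \frac{27}{8} \approx 3.375$)
$L \left(470 + 287\right) = \frac{27 \left(470 + 287\right)}{8} = \frac{27}{8} \cdot 757 = \frac{20439}{8}$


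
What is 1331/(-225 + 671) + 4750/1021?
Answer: 3477451/455366 ≈ 7.6366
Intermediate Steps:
1331/(-225 + 671) + 4750/1021 = 1331/446 + 4750*(1/1021) = 1331*(1/446) + 4750/1021 = 1331/446 + 4750/1021 = 3477451/455366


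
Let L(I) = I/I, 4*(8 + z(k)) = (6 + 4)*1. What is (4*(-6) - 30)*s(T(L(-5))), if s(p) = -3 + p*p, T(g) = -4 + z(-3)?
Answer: -9423/2 ≈ -4711.5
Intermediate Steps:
z(k) = -11/2 (z(k) = -8 + ((6 + 4)*1)/4 = -8 + (10*1)/4 = -8 + (¼)*10 = -8 + 5/2 = -11/2)
L(I) = 1
T(g) = -19/2 (T(g) = -4 - 11/2 = -19/2)
s(p) = -3 + p²
(4*(-6) - 30)*s(T(L(-5))) = (4*(-6) - 30)*(-3 + (-19/2)²) = (-24 - 30)*(-3 + 361/4) = -54*349/4 = -9423/2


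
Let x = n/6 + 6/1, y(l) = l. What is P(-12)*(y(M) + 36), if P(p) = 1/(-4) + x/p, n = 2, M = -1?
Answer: -245/9 ≈ -27.222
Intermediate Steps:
x = 19/3 (x = 2/6 + 6/1 = 2*(⅙) + 6*1 = ⅓ + 6 = 19/3 ≈ 6.3333)
P(p) = -¼ + 19/(3*p) (P(p) = 1/(-4) + 19/(3*p) = 1*(-¼) + 19/(3*p) = -¼ + 19/(3*p))
P(-12)*(y(M) + 36) = ((1/12)*(76 - 3*(-12))/(-12))*(-1 + 36) = ((1/12)*(-1/12)*(76 + 36))*35 = ((1/12)*(-1/12)*112)*35 = -7/9*35 = -245/9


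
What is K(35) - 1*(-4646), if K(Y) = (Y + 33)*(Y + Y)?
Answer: 9406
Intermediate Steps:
K(Y) = 2*Y*(33 + Y) (K(Y) = (33 + Y)*(2*Y) = 2*Y*(33 + Y))
K(35) - 1*(-4646) = 2*35*(33 + 35) - 1*(-4646) = 2*35*68 + 4646 = 4760 + 4646 = 9406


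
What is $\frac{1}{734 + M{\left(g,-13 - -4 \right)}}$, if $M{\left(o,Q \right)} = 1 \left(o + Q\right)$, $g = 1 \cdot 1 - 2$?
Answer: $\frac{1}{724} \approx 0.0013812$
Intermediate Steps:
$g = -1$ ($g = 1 - 2 = -1$)
$M{\left(o,Q \right)} = Q + o$ ($M{\left(o,Q \right)} = 1 \left(Q + o\right) = Q + o$)
$\frac{1}{734 + M{\left(g,-13 - -4 \right)}} = \frac{1}{734 - 10} = \frac{1}{724}$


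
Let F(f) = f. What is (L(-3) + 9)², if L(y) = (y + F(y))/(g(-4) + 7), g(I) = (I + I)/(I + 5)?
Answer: 225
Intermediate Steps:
g(I) = 2*I/(5 + I) (g(I) = (2*I)/(5 + I) = 2*I/(5 + I))
L(y) = -2*y (L(y) = (y + y)/(2*(-4)/(5 - 4) + 7) = (2*y)/(2*(-4)/1 + 7) = (2*y)/(2*(-4)*1 + 7) = (2*y)/(-8 + 7) = (2*y)/(-1) = (2*y)*(-1) = -2*y)
(L(-3) + 9)² = (-2*(-3) + 9)² = (6 + 9)² = 15² = 225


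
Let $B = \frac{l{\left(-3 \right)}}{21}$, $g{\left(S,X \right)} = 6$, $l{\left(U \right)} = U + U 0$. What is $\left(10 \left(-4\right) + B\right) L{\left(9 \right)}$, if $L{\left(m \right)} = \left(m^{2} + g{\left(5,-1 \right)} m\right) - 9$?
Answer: $-5058$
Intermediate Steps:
$l{\left(U \right)} = U$ ($l{\left(U \right)} = U + 0 = U$)
$L{\left(m \right)} = -9 + m^{2} + 6 m$ ($L{\left(m \right)} = \left(m^{2} + 6 m\right) - 9 = -9 + m^{2} + 6 m$)
$B = - \frac{1}{7}$ ($B = - \frac{3}{21} = \left(-3\right) \frac{1}{21} = - \frac{1}{7} \approx -0.14286$)
$\left(10 \left(-4\right) + B\right) L{\left(9 \right)} = \left(10 \left(-4\right) - \frac{1}{7}\right) \left(-9 + 9^{2} + 6 \cdot 9\right) = \left(-40 - \frac{1}{7}\right) \left(-9 + 81 + 54\right) = \left(- \frac{281}{7}\right) 126 = -5058$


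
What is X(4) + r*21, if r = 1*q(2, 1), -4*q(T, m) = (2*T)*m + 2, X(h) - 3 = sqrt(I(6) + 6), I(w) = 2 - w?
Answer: -57/2 + sqrt(2) ≈ -27.086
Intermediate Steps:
X(h) = 3 + sqrt(2) (X(h) = 3 + sqrt((2 - 1*6) + 6) = 3 + sqrt((2 - 6) + 6) = 3 + sqrt(-4 + 6) = 3 + sqrt(2))
q(T, m) = -1/2 - T*m/2 (q(T, m) = -((2*T)*m + 2)/4 = -(2*T*m + 2)/4 = -(2 + 2*T*m)/4 = -1/2 - T*m/2)
r = -3/2 (r = 1*(-1/2 - 1/2*2*1) = 1*(-1/2 - 1) = 1*(-3/2) = -3/2 ≈ -1.5000)
X(4) + r*21 = (3 + sqrt(2)) - 3/2*21 = (3 + sqrt(2)) - 63/2 = -57/2 + sqrt(2)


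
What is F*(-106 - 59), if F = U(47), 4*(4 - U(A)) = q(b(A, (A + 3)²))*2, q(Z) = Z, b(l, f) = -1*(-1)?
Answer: -1155/2 ≈ -577.50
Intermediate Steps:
b(l, f) = 1
U(A) = 7/2 (U(A) = 4 - 2/4 = 4 - ¼*2 = 4 - ½ = 7/2)
F = 7/2 ≈ 3.5000
F*(-106 - 59) = 7*(-106 - 59)/2 = (7/2)*(-165) = -1155/2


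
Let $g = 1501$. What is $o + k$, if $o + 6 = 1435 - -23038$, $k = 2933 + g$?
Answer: $28901$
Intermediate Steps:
$k = 4434$ ($k = 2933 + 1501 = 4434$)
$o = 24467$ ($o = -6 + \left(1435 - -23038\right) = -6 + \left(1435 + 23038\right) = -6 + 24473 = 24467$)
$o + k = 24467 + 4434 = 28901$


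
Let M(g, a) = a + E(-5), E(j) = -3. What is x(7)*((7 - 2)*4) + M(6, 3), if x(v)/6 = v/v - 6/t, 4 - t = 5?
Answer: 840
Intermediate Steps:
t = -1 (t = 4 - 1*5 = 4 - 5 = -1)
x(v) = 42 (x(v) = 6*(v/v - 6/(-1)) = 6*(1 - 6*(-1)) = 6*(1 + 6) = 6*7 = 42)
M(g, a) = -3 + a (M(g, a) = a - 3 = -3 + a)
x(7)*((7 - 2)*4) + M(6, 3) = 42*((7 - 2)*4) + (-3 + 3) = 42*(5*4) + 0 = 42*20 + 0 = 840 + 0 = 840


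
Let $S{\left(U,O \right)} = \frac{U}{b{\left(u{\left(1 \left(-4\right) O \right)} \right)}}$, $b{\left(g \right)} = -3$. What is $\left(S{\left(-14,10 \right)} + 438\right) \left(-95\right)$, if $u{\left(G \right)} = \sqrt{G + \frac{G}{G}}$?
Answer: $- \frac{126160}{3} \approx -42053.0$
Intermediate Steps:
$u{\left(G \right)} = \sqrt{1 + G}$ ($u{\left(G \right)} = \sqrt{G + 1} = \sqrt{1 + G}$)
$S{\left(U,O \right)} = - \frac{U}{3}$ ($S{\left(U,O \right)} = \frac{U}{-3} = U \left(- \frac{1}{3}\right) = - \frac{U}{3}$)
$\left(S{\left(-14,10 \right)} + 438\right) \left(-95\right) = \left(\left(- \frac{1}{3}\right) \left(-14\right) + 438\right) \left(-95\right) = \left(\frac{14}{3} + 438\right) \left(-95\right) = \frac{1328}{3} \left(-95\right) = - \frac{126160}{3}$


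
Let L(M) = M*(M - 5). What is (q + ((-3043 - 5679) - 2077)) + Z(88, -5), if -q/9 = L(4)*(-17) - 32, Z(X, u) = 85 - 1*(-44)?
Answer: -10994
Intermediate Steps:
Z(X, u) = 129 (Z(X, u) = 85 + 44 = 129)
L(M) = M*(-5 + M)
q = -324 (q = -9*((4*(-5 + 4))*(-17) - 32) = -9*((4*(-1))*(-17) - 32) = -9*(-4*(-17) - 32) = -9*(68 - 32) = -9*36 = -324)
(q + ((-3043 - 5679) - 2077)) + Z(88, -5) = (-324 + ((-3043 - 5679) - 2077)) + 129 = (-324 + (-8722 - 2077)) + 129 = (-324 - 10799) + 129 = -11123 + 129 = -10994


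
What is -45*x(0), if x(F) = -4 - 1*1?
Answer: 225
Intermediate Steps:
x(F) = -5 (x(F) = -4 - 1 = -5)
-45*x(0) = -45*(-5) = 225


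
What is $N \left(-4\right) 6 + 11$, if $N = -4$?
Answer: $107$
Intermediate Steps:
$N \left(-4\right) 6 + 11 = \left(-4\right) \left(-4\right) 6 + 11 = 16 \cdot 6 + 11 = 96 + 11 = 107$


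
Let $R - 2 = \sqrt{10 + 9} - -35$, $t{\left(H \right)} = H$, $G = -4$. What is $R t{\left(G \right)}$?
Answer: $-148 - 4 \sqrt{19} \approx -165.44$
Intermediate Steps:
$R = 37 + \sqrt{19}$ ($R = 2 + \left(\sqrt{10 + 9} - -35\right) = 2 + \left(\sqrt{19} + 35\right) = 2 + \left(35 + \sqrt{19}\right) = 37 + \sqrt{19} \approx 41.359$)
$R t{\left(G \right)} = \left(37 + \sqrt{19}\right) \left(-4\right) = -148 - 4 \sqrt{19}$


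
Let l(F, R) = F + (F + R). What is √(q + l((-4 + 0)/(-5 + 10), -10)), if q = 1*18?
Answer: 4*√10/5 ≈ 2.5298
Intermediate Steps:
q = 18
l(F, R) = R + 2*F
√(q + l((-4 + 0)/(-5 + 10), -10)) = √(18 + (-10 + 2*((-4 + 0)/(-5 + 10)))) = √(18 + (-10 + 2*(-4/5))) = √(18 + (-10 + 2*(-4*⅕))) = √(18 + (-10 + 2*(-⅘))) = √(18 + (-10 - 8/5)) = √(18 - 58/5) = √(32/5) = 4*√10/5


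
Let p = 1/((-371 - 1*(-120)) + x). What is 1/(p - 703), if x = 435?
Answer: -184/129351 ≈ -0.0014225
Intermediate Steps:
p = 1/184 (p = 1/((-371 - 1*(-120)) + 435) = 1/((-371 + 120) + 435) = 1/(-251 + 435) = 1/184 ≈ 0.0054348)
1/(p - 703) = 1/(1/184 - 703) = 1/(-129351/184) = -184/129351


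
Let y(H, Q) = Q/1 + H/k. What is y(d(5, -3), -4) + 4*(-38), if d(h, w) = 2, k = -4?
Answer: -313/2 ≈ -156.50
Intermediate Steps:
y(H, Q) = Q - H/4 (y(H, Q) = Q/1 + H/(-4) = Q*1 + H*(-¼) = Q - H/4)
y(d(5, -3), -4) + 4*(-38) = (-4 - ¼*2) + 4*(-38) = (-4 - ½) - 152 = -9/2 - 152 = -313/2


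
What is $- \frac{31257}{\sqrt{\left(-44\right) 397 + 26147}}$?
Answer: $- \frac{10419 \sqrt{8679}}{2893} \approx -335.52$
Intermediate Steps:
$- \frac{31257}{\sqrt{\left(-44\right) 397 + 26147}} = - \frac{31257}{\sqrt{-17468 + 26147}} = - \frac{31257}{\sqrt{8679}} = - 31257 \frac{\sqrt{8679}}{8679} = - \frac{10419 \sqrt{8679}}{2893}$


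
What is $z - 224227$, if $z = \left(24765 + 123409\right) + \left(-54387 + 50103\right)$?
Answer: $-80337$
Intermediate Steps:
$z = 143890$ ($z = 148174 - 4284 = 143890$)
$z - 224227 = 143890 - 224227 = -80337$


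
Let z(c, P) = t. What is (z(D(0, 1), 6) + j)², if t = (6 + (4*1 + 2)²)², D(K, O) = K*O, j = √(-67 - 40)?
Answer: (1764 + I*√107)² ≈ 3.1116e+6 + 3.649e+4*I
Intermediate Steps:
j = I*√107 (j = √(-107) = I*√107 ≈ 10.344*I)
t = 1764 (t = (6 + (4 + 2)²)² = (6 + 6²)² = (6 + 36)² = 42² = 1764)
z(c, P) = 1764
(z(D(0, 1), 6) + j)² = (1764 + I*√107)²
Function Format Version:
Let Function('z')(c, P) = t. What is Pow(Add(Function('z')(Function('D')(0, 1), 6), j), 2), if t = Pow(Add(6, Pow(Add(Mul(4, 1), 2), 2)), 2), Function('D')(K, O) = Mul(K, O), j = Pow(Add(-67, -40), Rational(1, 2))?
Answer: Pow(Add(1764, Mul(I, Pow(107, Rational(1, 2)))), 2) ≈ Add(3.1116e+6, Mul(3.649e+4, I))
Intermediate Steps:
j = Mul(I, Pow(107, Rational(1, 2))) (j = Pow(-107, Rational(1, 2)) = Mul(I, Pow(107, Rational(1, 2))) ≈ Mul(10.344, I))
t = 1764 (t = Pow(Add(6, Pow(Add(4, 2), 2)), 2) = Pow(Add(6, Pow(6, 2)), 2) = Pow(Add(6, 36), 2) = Pow(42, 2) = 1764)
Function('z')(c, P) = 1764
Pow(Add(Function('z')(Function('D')(0, 1), 6), j), 2) = Pow(Add(1764, Mul(I, Pow(107, Rational(1, 2)))), 2)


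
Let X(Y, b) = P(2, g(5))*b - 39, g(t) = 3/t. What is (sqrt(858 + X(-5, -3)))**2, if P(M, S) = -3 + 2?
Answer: 822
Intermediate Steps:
P(M, S) = -1
X(Y, b) = -39 - b (X(Y, b) = -b - 39 = -39 - b)
(sqrt(858 + X(-5, -3)))**2 = (sqrt(858 + (-39 - 1*(-3))))**2 = (sqrt(858 + (-39 + 3)))**2 = (sqrt(858 - 36))**2 = (sqrt(822))**2 = 822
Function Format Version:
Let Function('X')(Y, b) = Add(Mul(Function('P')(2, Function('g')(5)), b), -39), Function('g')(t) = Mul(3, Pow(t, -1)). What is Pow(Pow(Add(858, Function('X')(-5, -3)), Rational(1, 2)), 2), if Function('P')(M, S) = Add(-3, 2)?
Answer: 822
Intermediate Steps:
Function('P')(M, S) = -1
Function('X')(Y, b) = Add(-39, Mul(-1, b)) (Function('X')(Y, b) = Add(Mul(-1, b), -39) = Add(-39, Mul(-1, b)))
Pow(Pow(Add(858, Function('X')(-5, -3)), Rational(1, 2)), 2) = Pow(Pow(Add(858, Add(-39, Mul(-1, -3))), Rational(1, 2)), 2) = Pow(Pow(Add(858, Add(-39, 3)), Rational(1, 2)), 2) = Pow(Pow(Add(858, -36), Rational(1, 2)), 2) = Pow(Pow(822, Rational(1, 2)), 2) = 822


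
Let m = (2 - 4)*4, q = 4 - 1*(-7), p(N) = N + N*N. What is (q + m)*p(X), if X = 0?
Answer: 0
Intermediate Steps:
p(N) = N + N²
q = 11 (q = 4 + 7 = 11)
m = -8 (m = -2*4 = -8)
(q + m)*p(X) = (11 - 8)*(0*(1 + 0)) = 3*(0*1) = 3*0 = 0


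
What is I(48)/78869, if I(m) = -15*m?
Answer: -720/78869 ≈ -0.0091291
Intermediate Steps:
I(48)/78869 = -15*48/78869 = -720*1/78869 = -720/78869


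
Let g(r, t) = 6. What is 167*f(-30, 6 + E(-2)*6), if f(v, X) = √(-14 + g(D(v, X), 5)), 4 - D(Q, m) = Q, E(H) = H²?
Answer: 334*I*√2 ≈ 472.35*I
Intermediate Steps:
D(Q, m) = 4 - Q
f(v, X) = 2*I*√2 (f(v, X) = √(-14 + 6) = √(-8) = 2*I*√2)
167*f(-30, 6 + E(-2)*6) = 167*(2*I*√2) = 334*I*√2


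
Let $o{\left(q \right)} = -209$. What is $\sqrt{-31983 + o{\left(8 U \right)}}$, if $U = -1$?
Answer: $8 i \sqrt{503} \approx 179.42 i$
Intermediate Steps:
$\sqrt{-31983 + o{\left(8 U \right)}} = \sqrt{-31983 - 209} = \sqrt{-32192} = 8 i \sqrt{503}$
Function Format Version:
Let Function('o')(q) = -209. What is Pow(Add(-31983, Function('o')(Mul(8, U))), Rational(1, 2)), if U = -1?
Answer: Mul(8, I, Pow(503, Rational(1, 2))) ≈ Mul(179.42, I)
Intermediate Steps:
Pow(Add(-31983, Function('o')(Mul(8, U))), Rational(1, 2)) = Pow(Add(-31983, -209), Rational(1, 2)) = Pow(-32192, Rational(1, 2)) = Mul(8, I, Pow(503, Rational(1, 2)))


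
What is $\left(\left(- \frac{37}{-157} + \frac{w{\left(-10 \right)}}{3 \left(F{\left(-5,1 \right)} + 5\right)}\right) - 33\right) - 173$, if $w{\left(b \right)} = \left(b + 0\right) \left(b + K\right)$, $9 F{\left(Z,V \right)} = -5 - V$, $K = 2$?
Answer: $- \frac{407405}{2041} \approx -199.61$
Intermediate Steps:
$F{\left(Z,V \right)} = - \frac{5}{9} - \frac{V}{9}$ ($F{\left(Z,V \right)} = \frac{-5 - V}{9} = - \frac{5}{9} - \frac{V}{9}$)
$w{\left(b \right)} = b \left(2 + b\right)$ ($w{\left(b \right)} = \left(b + 0\right) \left(b + 2\right) = b \left(2 + b\right)$)
$\left(\left(- \frac{37}{-157} + \frac{w{\left(-10 \right)}}{3 \left(F{\left(-5,1 \right)} + 5\right)}\right) - 33\right) - 173 = \left(\left(- \frac{37}{-157} + \frac{\left(-10\right) \left(2 - 10\right)}{3 \left(\left(- \frac{5}{9} - \frac{1}{9}\right) + 5\right)}\right) - 33\right) - 173 = \left(\left(\left(-37\right) \left(- \frac{1}{157}\right) + \frac{\left(-10\right) \left(-8\right)}{3 \left(\left(- \frac{5}{9} - \frac{1}{9}\right) + 5\right)}\right) - 33\right) - 173 = \left(\left(\frac{37}{157} + \frac{80}{3 \left(- \frac{2}{3} + 5\right)}\right) - 33\right) - 173 = \left(\left(\frac{37}{157} + \frac{80}{3 \cdot \frac{13}{3}}\right) - 33\right) - 173 = \left(\left(\frac{37}{157} + \frac{80}{13}\right) - 33\right) - 173 = \left(\frac{13041}{2041} - 33\right) - 173 = - \frac{54312}{2041} - 173 = - \frac{407405}{2041}$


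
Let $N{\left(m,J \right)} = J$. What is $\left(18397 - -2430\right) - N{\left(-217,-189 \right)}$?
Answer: $21016$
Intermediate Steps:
$\left(18397 - -2430\right) - N{\left(-217,-189 \right)} = \left(18397 - -2430\right) - -189 = \left(18397 + 2430\right) + 189 = 20827 + 189 = 21016$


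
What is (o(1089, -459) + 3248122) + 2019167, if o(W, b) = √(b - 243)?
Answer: 5267289 + 3*I*√78 ≈ 5.2673e+6 + 26.495*I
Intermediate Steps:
o(W, b) = √(-243 + b)
(o(1089, -459) + 3248122) + 2019167 = (√(-243 - 459) + 3248122) + 2019167 = (√(-702) + 3248122) + 2019167 = (3*I*√78 + 3248122) + 2019167 = (3248122 + 3*I*√78) + 2019167 = 5267289 + 3*I*√78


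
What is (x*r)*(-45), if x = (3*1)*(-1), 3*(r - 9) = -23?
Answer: 180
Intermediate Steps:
r = 4/3 (r = 9 + (⅓)*(-23) = 9 - 23/3 = 4/3 ≈ 1.3333)
x = -3 (x = 3*(-1) = -3)
(x*r)*(-45) = -3*4/3*(-45) = -4*(-45) = 180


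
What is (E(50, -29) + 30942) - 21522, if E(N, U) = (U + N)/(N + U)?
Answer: 9421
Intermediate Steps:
E(N, U) = 1 (E(N, U) = (N + U)/(N + U) = 1)
(E(50, -29) + 30942) - 21522 = (1 + 30942) - 21522 = 30943 - 21522 = 9421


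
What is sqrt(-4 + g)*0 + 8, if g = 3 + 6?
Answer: 8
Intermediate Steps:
g = 9
sqrt(-4 + g)*0 + 8 = sqrt(-4 + 9)*0 + 8 = sqrt(5)*0 + 8 = 0 + 8 = 8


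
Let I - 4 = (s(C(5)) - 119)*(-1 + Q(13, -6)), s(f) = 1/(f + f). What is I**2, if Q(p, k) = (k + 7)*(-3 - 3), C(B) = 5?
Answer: 69939769/100 ≈ 6.9940e+5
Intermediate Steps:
Q(p, k) = -42 - 6*k (Q(p, k) = (7 + k)*(-6) = -42 - 6*k)
s(f) = 1/(2*f)
I = 8363/10 (I = 4 + ((1/2)/5 - 119)*(-1 + (-42 - 6*(-6))) = 4 + ((1/2)*(1/5) - 119)*(-1 + (-42 + 36)) = 4 + (1/10 - 119)*(-1 - 6) = 4 - 1189/10*(-7) = 4 + 8323/10 = 8363/10 ≈ 836.30)
I**2 = (8363/10)**2 = 69939769/100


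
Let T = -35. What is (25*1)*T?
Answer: -875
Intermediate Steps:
(25*1)*T = (25*1)*(-35) = 25*(-35) = -875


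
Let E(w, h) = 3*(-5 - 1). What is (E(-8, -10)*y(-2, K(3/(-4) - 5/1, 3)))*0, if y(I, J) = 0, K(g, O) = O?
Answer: 0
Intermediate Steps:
E(w, h) = -18 (E(w, h) = 3*(-6) = -18)
(E(-8, -10)*y(-2, K(3/(-4) - 5/1, 3)))*0 = -18*0*0 = 0*0 = 0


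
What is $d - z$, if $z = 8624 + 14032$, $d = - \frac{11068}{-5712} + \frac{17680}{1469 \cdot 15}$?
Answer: $- \frac{1218473547}{53788} \approx -22653.0$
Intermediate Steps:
$d = \frac{147381}{53788}$ ($d = \left(-11068\right) \left(- \frac{1}{5712}\right) + \frac{17680}{22035} = \frac{2767}{1428} + 17680 \cdot \frac{1}{22035} = \frac{2767}{1428} + \frac{272}{339} = \frac{147381}{53788} \approx 2.74$)
$z = 22656$
$d - z = \frac{147381}{53788} - 22656 = - \frac{1218473547}{53788}$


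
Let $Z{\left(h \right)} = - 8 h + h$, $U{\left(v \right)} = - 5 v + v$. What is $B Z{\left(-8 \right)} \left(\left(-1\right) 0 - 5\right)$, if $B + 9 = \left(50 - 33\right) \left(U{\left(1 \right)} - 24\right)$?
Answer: $135800$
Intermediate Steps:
$U{\left(v \right)} = - 4 v$
$B = -485$ ($B = -9 + \left(50 - 33\right) \left(\left(-4\right) 1 - 24\right) = -9 + 17 \left(-4 - 24\right) = -9 + 17 \left(-28\right) = -9 - 476 = -485$)
$Z{\left(h \right)} = - 7 h$
$B Z{\left(-8 \right)} \left(\left(-1\right) 0 - 5\right) = - 485 \left(\left(-7\right) \left(-8\right)\right) \left(\left(-1\right) 0 - 5\right) = \left(-485\right) 56 \left(0 - 5\right) = \left(-27160\right) \left(-5\right) = 135800$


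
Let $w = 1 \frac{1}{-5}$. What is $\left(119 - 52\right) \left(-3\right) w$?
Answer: $\frac{201}{5} \approx 40.2$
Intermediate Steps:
$w = - \frac{1}{5}$ ($w = 1 \left(- \frac{1}{5}\right) = - \frac{1}{5} \approx -0.2$)
$\left(119 - 52\right) \left(-3\right) w = \left(119 - 52\right) \left(-3\right) \left(- \frac{1}{5}\right) = 67 \left(-3\right) \left(- \frac{1}{5}\right) = \left(-201\right) \left(- \frac{1}{5}\right) = \frac{201}{5}$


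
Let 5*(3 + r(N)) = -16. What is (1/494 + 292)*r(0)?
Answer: -4471719/2470 ≈ -1810.4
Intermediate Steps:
r(N) = -31/5 (r(N) = -3 + (1/5)*(-16) = -3 - 16/5 = -31/5)
(1/494 + 292)*r(0) = (1/494 + 292)*(-31/5) = (144249/494)*(-31/5) = -4471719/2470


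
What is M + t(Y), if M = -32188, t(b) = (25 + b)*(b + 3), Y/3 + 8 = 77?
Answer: 16532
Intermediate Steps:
Y = 207 (Y = -24 + 3*77 = -24 + 231 = 207)
t(b) = (3 + b)*(25 + b) (t(b) = (25 + b)*(3 + b) = (3 + b)*(25 + b))
M + t(Y) = -32188 + (75 + 207**2 + 28*207) = -32188 + (75 + 42849 + 5796) = -32188 + 48720 = 16532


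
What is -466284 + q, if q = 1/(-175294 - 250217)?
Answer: -198408971125/425511 ≈ -4.6628e+5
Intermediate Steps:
q = -1/425511 (q = 1/(-425511) = -1/425511 ≈ -2.3501e-6)
-466284 + q = -466284 - 1/425511 = -198408971125/425511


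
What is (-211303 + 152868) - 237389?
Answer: -295824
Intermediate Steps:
(-211303 + 152868) - 237389 = -58435 - 237389 = -295824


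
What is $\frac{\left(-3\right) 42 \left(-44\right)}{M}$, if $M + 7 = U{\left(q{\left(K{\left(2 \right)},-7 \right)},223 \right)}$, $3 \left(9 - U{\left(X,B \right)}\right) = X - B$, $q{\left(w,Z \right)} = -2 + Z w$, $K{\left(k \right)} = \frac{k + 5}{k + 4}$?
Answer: $\frac{14256}{205} \approx 69.542$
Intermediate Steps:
$K{\left(k \right)} = \frac{5 + k}{4 + k}$
$U{\left(X,B \right)} = 9 - \frac{X}{3} + \frac{B}{3}$ ($U{\left(X,B \right)} = 9 - \frac{X - B}{3} = 9 + \left(- \frac{X}{3} + \frac{B}{3}\right) = 9 - \frac{X}{3} + \frac{B}{3}$)
$M = \frac{1435}{18}$ ($M = -7 + \left(9 - \frac{-2 - 7 \frac{5 + 2}{4 + 2}}{3} + \frac{1}{3} \cdot 223\right) = -7 + \left(9 - \frac{-2 - 7 \cdot \frac{1}{6} \cdot 7}{3} + \frac{223}{3}\right) = -7 + \left(9 - \frac{-2 - \frac{49}{6}}{3} + \frac{223}{3}\right) = -7 + \left(9 - - \frac{61}{18} + \frac{223}{3}\right) = -7 + \left(9 + \frac{61}{18} + \frac{223}{3}\right) = -7 + \frac{1561}{18} = \frac{1435}{18} \approx 79.722$)
$\frac{\left(-3\right) 42 \left(-44\right)}{M} = \frac{\left(-3\right) 42 \left(-44\right)}{\frac{1435}{18}} = \left(-126\right) \left(-44\right) \frac{18}{1435} = 5544 \cdot \frac{18}{1435} = \frac{14256}{205}$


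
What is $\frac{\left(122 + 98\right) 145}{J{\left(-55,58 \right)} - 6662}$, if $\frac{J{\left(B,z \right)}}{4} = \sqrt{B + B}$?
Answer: $- \frac{53129450}{11096001} - \frac{31900 i \sqrt{110}}{11096001} \approx -4.7882 - 0.030152 i$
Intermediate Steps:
$J{\left(B,z \right)} = 4 \sqrt{2} \sqrt{B}$ ($J{\left(B,z \right)} = 4 \sqrt{B + B} = 4 \sqrt{2 B} = 4 \sqrt{2} \sqrt{B}$)
$\frac{\left(122 + 98\right) 145}{J{\left(-55,58 \right)} - 6662} = \frac{\left(122 + 98\right) 145}{4 \sqrt{2} \sqrt{-55} - 6662} = \frac{220 \cdot 145}{4 \sqrt{2} i \sqrt{55} - 6662} = \frac{31900}{4 i \sqrt{110} - 6662} = \frac{31900}{-6662 + 4 i \sqrt{110}}$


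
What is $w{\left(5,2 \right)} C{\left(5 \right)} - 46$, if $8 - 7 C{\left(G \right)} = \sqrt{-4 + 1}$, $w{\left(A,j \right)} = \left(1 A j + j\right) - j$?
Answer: $- \frac{242}{7} - \frac{10 i \sqrt{3}}{7} \approx -34.571 - 2.4744 i$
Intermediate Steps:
$w{\left(A,j \right)} = A j$ ($w{\left(A,j \right)} = \left(A j + j\right) - j = \left(j + A j\right) - j = A j$)
$C{\left(G \right)} = \frac{8}{7} - \frac{i \sqrt{3}}{7}$ ($C{\left(G \right)} = \frac{8}{7} - \frac{\sqrt{-4 + 1}}{7} = \frac{8}{7} - \frac{\sqrt{-3}}{7} = \frac{8}{7} - \frac{i \sqrt{3}}{7}$)
$w{\left(5,2 \right)} C{\left(5 \right)} - 46 = 5 \cdot 2 \left(\frac{8}{7} - \frac{i \sqrt{3}}{7}\right) - 46 = 10 \left(\frac{8}{7} - \frac{i \sqrt{3}}{7}\right) - 46 = \left(\frac{80}{7} - \frac{10 i \sqrt{3}}{7}\right) - 46 = - \frac{242}{7} - \frac{10 i \sqrt{3}}{7}$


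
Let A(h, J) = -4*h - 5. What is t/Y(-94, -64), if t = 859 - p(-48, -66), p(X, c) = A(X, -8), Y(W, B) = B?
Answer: -21/2 ≈ -10.500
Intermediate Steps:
A(h, J) = -5 - 4*h
p(X, c) = -5 - 4*X
t = 672 (t = 859 - (-5 - 4*(-48)) = 859 - (-5 + 192) = 859 - 1*187 = 859 - 187 = 672)
t/Y(-94, -64) = 672/(-64) = 672*(-1/64) = -21/2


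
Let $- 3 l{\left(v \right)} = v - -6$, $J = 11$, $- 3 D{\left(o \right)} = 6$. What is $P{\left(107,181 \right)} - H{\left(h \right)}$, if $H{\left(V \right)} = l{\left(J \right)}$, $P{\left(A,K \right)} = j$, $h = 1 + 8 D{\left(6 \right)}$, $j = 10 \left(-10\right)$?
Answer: $- \frac{283}{3} \approx -94.333$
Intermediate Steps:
$D{\left(o \right)} = -2$ ($D{\left(o \right)} = \left(- \frac{1}{3}\right) 6 = -2$)
$j = -100$
$h = -15$ ($h = 1 + 8 \left(-2\right) = 1 - 16 = -15$)
$P{\left(A,K \right)} = -100$
$l{\left(v \right)} = -2 - \frac{v}{3}$ ($l{\left(v \right)} = - \frac{v - -6}{3} = - \frac{v + 6}{3} = - \frac{6 + v}{3} = -2 - \frac{v}{3}$)
$H{\left(V \right)} = - \frac{17}{3}$ ($H{\left(V \right)} = -2 - \frac{11}{3} = - \frac{17}{3}$)
$P{\left(107,181 \right)} - H{\left(h \right)} = -100 - - \frac{17}{3} = -100 + \frac{17}{3} = - \frac{283}{3}$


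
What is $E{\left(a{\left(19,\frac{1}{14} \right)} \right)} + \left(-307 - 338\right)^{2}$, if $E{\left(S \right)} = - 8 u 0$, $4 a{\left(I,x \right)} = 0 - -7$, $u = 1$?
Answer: $416025$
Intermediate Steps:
$a{\left(I,x \right)} = \frac{7}{4}$ ($a{\left(I,x \right)} = \frac{0 - -7}{4} = \frac{0 + 7}{4} = \frac{1}{4} \cdot 7 = \frac{7}{4}$)
$E{\left(S \right)} = 0$ ($E{\left(S \right)} = \left(-8\right) 1 \cdot 0 = \left(-8\right) 0 = 0$)
$E{\left(a{\left(19,\frac{1}{14} \right)} \right)} + \left(-307 - 338\right)^{2} = 0 + \left(-307 - 338\right)^{2} = 0 + \left(-645\right)^{2} = 0 + 416025 = 416025$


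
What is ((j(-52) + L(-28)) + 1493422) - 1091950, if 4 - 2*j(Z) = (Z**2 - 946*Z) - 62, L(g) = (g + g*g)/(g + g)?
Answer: 751087/2 ≈ 3.7554e+5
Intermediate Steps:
L(g) = (g + g**2)/(2*g) (L(g) = (g + g**2)/((2*g)) = (g + g**2)*(1/(2*g)) = (g + g**2)/(2*g))
j(Z) = 33 + 473*Z - Z**2/2 (j(Z) = 2 - ((Z**2 - 946*Z) - 62)/2 = 2 - (-62 + Z**2 - 946*Z)/2 = 2 + (31 + 473*Z - Z**2/2) = 33 + 473*Z - Z**2/2)
((j(-52) + L(-28)) + 1493422) - 1091950 = (((33 + 473*(-52) - 1/2*(-52)**2) + (1/2 + (1/2)*(-28))) + 1493422) - 1091950 = (((33 - 24596 - 1/2*2704) + (1/2 - 14)) + 1493422) - 1091950 = (((33 - 24596 - 1352) - 27/2) + 1493422) - 1091950 = ((-25915 - 27/2) + 1493422) - 1091950 = (-51857/2 + 1493422) - 1091950 = 2934987/2 - 1091950 = 751087/2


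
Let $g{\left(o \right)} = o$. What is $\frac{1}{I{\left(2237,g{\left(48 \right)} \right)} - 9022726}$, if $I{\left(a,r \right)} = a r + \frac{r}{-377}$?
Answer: $- \frac{377}{3361086998} \approx -1.1217 \cdot 10^{-7}$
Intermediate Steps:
$I{\left(a,r \right)} = - \frac{r}{377} + a r$ ($I{\left(a,r \right)} = a r + r \left(- \frac{1}{377}\right) = a r - \frac{r}{377} = - \frac{r}{377} + a r$)
$\frac{1}{I{\left(2237,g{\left(48 \right)} \right)} - 9022726} = \frac{1}{48 \left(- \frac{1}{377} + 2237\right) - 9022726} = \frac{1}{48 \cdot \frac{843348}{377} - 9022726} = \frac{1}{\frac{40480704}{377} - 9022726} = \frac{1}{- \frac{3361086998}{377}} = - \frac{377}{3361086998}$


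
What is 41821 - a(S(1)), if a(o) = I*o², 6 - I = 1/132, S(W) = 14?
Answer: 1341334/33 ≈ 40647.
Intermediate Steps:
I = 791/132 (I = 6 - 1/132 = 791/132 ≈ 5.9924)
a(o) = 791*o²/132
41821 - a(S(1)) = 41821 - 791*14²/132 = 41821 - 791*196/132 = 41821 - 1*38759/33 = 41821 - 38759/33 = 1341334/33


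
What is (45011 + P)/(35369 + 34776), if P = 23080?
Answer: 68091/70145 ≈ 0.97072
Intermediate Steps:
(45011 + P)/(35369 + 34776) = (45011 + 23080)/(35369 + 34776) = 68091/70145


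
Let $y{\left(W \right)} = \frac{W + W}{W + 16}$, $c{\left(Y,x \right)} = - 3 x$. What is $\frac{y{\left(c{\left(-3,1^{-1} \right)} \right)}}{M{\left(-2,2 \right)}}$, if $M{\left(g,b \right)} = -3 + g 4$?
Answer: $\frac{6}{143} \approx 0.041958$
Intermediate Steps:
$y{\left(W \right)} = \frac{2 W}{16 + W}$
$M{\left(g,b \right)} = -3 + 4 g$
$\frac{y{\left(c{\left(-3,1^{-1} \right)} \right)}}{M{\left(-2,2 \right)}} = \frac{2 \left(- \frac{3}{1}\right) \frac{1}{16 - \frac{3}{1}}}{-3 + 4 \left(-2\right)} = \frac{2 \left(\left(-3\right) 1\right) \frac{1}{16 - 3}}{-3 - 8} = \frac{2 \left(-3\right) \frac{1}{16 - 3}}{-11} = 2 \left(-3\right) \frac{1}{13} \left(- \frac{1}{11}\right) = \left(- \frac{6}{13}\right) \left(- \frac{1}{11}\right) = \frac{6}{143}$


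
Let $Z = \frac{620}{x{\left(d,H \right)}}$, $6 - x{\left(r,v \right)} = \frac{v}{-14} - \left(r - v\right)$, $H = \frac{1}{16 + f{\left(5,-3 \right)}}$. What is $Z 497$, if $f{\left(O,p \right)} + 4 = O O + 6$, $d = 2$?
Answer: $\frac{185500280}{4803} \approx 38622.0$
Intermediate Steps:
$f{\left(O,p \right)} = 2 + O^{2}$ ($f{\left(O,p \right)} = -4 + \left(O O + 6\right) = -4 + \left(O^{2} + 6\right) = -4 + \left(6 + O^{2}\right) = 2 + O^{2}$)
$H = \frac{1}{43}$ ($H = \frac{1}{16 + \left(2 + 5^{2}\right)} = \frac{1}{16 + \left(2 + 25\right)} = \frac{1}{16 + 27} = \frac{1}{43} \approx 0.023256$)
$x{\left(r,v \right)} = 6 + r - \frac{13 v}{14}$ ($x{\left(r,v \right)} = 6 - \left(\frac{v}{-14} - \left(r - v\right)\right) = 6 - \left(v \left(- \frac{1}{14}\right) - \left(r - v\right)\right) = 6 - \left(- \frac{v}{14} - \left(r - v\right)\right) = 6 - \left(- r + \frac{13 v}{14}\right) = 6 + \left(r - \frac{13 v}{14}\right) = 6 + r - \frac{13 v}{14}$)
$Z = \frac{373240}{4803}$ ($Z = \frac{620}{6 + 2 - \frac{13}{602}} = \frac{620}{\frac{4803}{602}} = 620 \cdot \frac{602}{4803} = \frac{373240}{4803} \approx 77.71$)
$Z 497 = \frac{373240}{4803} \cdot 497 = \frac{185500280}{4803}$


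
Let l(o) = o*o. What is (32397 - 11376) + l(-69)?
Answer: 25782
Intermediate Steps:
l(o) = o²
(32397 - 11376) + l(-69) = (32397 - 11376) + (-69)² = 21021 + 4761 = 25782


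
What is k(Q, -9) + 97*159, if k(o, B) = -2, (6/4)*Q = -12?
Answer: 15421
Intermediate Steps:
Q = -8 (Q = (⅔)*(-12) = -8)
k(Q, -9) + 97*159 = -2 + 97*159 = -2 + 15423 = 15421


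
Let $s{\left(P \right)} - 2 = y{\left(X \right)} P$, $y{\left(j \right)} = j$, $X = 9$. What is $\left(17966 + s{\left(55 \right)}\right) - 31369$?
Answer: $-12906$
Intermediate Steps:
$s{\left(P \right)} = 2 + 9 P$
$\left(17966 + s{\left(55 \right)}\right) - 31369 = \left(17966 + \left(2 + 9 \cdot 55\right)\right) - 31369 = \left(17966 + \left(2 + 495\right)\right) - 31369 = \left(17966 + 497\right) - 31369 = 18463 - 31369 = -12906$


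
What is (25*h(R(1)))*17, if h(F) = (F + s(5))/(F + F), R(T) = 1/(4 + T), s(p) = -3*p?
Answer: -15725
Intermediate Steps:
h(F) = (-15 + F)/(2*F) (h(F) = (F - 3*5)/(F + F) = (F - 15)/((2*F)) = (-15 + F)*(1/(2*F)) = (-15 + F)/(2*F))
(25*h(R(1)))*17 = (25*((-15 + 1/(4 + 1))/(2*(1/(4 + 1)))))*17 = (25*((-15 + 1/5)/(2*(1/5))))*17 = (25*((-15 + ⅕)/(2*(⅕))))*17 = (25*((½)*5*(-74/5)))*17 = (25*(-37))*17 = -925*17 = -15725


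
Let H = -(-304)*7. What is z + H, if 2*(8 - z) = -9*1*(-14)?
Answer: 2073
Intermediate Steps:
H = 2128 (H = -304*(-7) = 2128)
z = -55 (z = 8 - (-9*1)*(-14)/2 = 8 - (-9)*(-14)/2 = 8 - ½*126 = 8 - 63 = -55)
z + H = -55 + 2128 = 2073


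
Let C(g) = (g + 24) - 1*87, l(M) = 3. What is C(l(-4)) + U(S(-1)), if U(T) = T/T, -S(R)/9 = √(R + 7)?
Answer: -59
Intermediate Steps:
S(R) = -9*√(7 + R) (S(R) = -9*√(R + 7) = -9*√(7 + R))
C(g) = -63 + g (C(g) = (24 + g) - 87 = -63 + g)
U(T) = 1
C(l(-4)) + U(S(-1)) = (-63 + 3) + 1 = -60 + 1 = -59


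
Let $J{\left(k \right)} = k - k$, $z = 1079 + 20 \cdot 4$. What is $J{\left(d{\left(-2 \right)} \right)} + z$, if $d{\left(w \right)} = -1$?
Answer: $1159$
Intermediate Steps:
$z = 1159$ ($z = 1079 + 80 = 1159$)
$J{\left(k \right)} = 0$
$J{\left(d{\left(-2 \right)} \right)} + z = 0 + 1159 = 1159$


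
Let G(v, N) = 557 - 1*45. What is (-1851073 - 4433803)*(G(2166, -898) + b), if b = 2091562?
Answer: -13148425672824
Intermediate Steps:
G(v, N) = 512 (G(v, N) = 557 - 45 = 512)
(-1851073 - 4433803)*(G(2166, -898) + b) = (-1851073 - 4433803)*(512 + 2091562) = -6284876*2092074 = -13148425672824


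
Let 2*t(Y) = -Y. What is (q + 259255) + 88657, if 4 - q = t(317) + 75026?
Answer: 546097/2 ≈ 2.7305e+5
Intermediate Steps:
t(Y) = -Y/2 (t(Y) = (-Y)/2 = -Y/2)
q = -149727/2 (q = 4 - (-½*317 + 75026) = 4 - (-317/2 + 75026) = 4 - 1*149735/2 = 4 - 149735/2 = -149727/2 ≈ -74864.)
(q + 259255) + 88657 = (-149727/2 + 259255) + 88657 = 368783/2 + 88657 = 546097/2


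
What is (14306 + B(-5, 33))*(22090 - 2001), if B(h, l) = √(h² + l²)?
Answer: 287393234 + 20089*√1114 ≈ 2.8806e+8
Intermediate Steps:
(14306 + B(-5, 33))*(22090 - 2001) = (14306 + √((-5)² + 33²))*(22090 - 2001) = (14306 + √(25 + 1089))*20089 = (14306 + √1114)*20089 = 287393234 + 20089*√1114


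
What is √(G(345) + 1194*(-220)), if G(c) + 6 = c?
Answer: 3*I*√29149 ≈ 512.19*I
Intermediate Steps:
G(c) = -6 + c
√(G(345) + 1194*(-220)) = √((-6 + 345) + 1194*(-220)) = √(339 - 262680) = √(-262341) = 3*I*√29149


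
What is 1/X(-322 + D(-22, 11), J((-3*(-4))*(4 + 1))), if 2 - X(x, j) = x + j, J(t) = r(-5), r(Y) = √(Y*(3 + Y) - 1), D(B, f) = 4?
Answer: 1/317 ≈ 0.0031546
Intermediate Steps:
r(Y) = √(-1 + Y*(3 + Y))
J(t) = 3 (J(t) = √(-1 + (-5)² + 3*(-5)) = √(-1 + 25 - 15) = √9 = 3)
X(x, j) = 2 - j - x (X(x, j) = 2 - (x + j) = 2 - (j + x) = 2 + (-j - x) = 2 - j - x)
1/X(-322 + D(-22, 11), J((-3*(-4))*(4 + 1))) = 1/(2 - 1*3 - (-322 + 4)) = 1/(2 - 3 - 1*(-318)) = 1/(2 - 3 + 318) = 1/317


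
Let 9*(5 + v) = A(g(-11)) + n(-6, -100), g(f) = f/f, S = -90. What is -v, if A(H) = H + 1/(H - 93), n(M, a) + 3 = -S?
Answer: -3955/828 ≈ -4.7766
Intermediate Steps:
n(M, a) = 87 (n(M, a) = -3 - 1*(-90) = -3 + 90 = 87)
g(f) = 1
A(H) = H + 1/(-93 + H)
v = 3955/828 (v = -5 + ((1 + 1² - 93*1)/(-93 + 1) + 87)/9 = -5 + ((1 + 1 - 93)/(-92) + 87)/9 = -5 + (-1/92*(-91) + 87)/9 = -5 + (91/92 + 87)/9 = -5 + (⅑)*(8095/92) = -5 + 8095/828 = 3955/828 ≈ 4.7766)
-v = -1*3955/828 = -3955/828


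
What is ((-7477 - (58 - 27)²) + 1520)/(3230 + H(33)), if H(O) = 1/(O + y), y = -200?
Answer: -385102/179803 ≈ -2.1418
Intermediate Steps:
H(O) = 1/(-200 + O) (H(O) = 1/(O - 200) = 1/(-200 + O))
((-7477 - (58 - 27)²) + 1520)/(3230 + H(33)) = ((-7477 - (58 - 27)²) + 1520)/(3230 + 1/(-200 + 33)) = ((-7477 - 1*31²) + 1520)/(3230 + 1/(-167)) = ((-7477 - 1*961) + 1520)/(3230 - 1/167) = ((-7477 - 961) + 1520)/(539409/167) = (-8438 + 1520)*(167/539409) = -6918*167/539409 = -385102/179803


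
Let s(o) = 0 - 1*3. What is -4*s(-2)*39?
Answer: 468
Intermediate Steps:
s(o) = -3 (s(o) = 0 - 3 = -3)
-4*s(-2)*39 = -4*(-3)*39 = 12*39 = 468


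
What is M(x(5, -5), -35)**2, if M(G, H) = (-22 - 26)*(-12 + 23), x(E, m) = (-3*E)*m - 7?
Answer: 278784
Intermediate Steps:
x(E, m) = -7 - 3*E*m (x(E, m) = -3*E*m - 7 = -7 - 3*E*m)
M(G, H) = -528 (M(G, H) = -48*11 = -528)
M(x(5, -5), -35)**2 = (-528)**2 = 278784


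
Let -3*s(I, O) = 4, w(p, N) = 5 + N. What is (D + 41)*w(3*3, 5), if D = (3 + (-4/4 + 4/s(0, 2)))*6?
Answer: 350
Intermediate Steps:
s(I, O) = -4/3 (s(I, O) = -1/3*4 = -4/3)
D = -6 (D = (3 + (-4/4 + 4/(-4/3)))*6 = (3 + (-4*1/4 + 4*(-3/4)))*6 = (3 + (-1 - 3))*6 = (3 - 4)*6 = -1*6 = -6)
(D + 41)*w(3*3, 5) = (-6 + 41)*(5 + 5) = 35*10 = 350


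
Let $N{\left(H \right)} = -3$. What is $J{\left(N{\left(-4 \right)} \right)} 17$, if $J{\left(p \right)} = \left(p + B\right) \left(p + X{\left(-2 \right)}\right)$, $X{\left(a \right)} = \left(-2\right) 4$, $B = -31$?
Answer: $6358$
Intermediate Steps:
$X{\left(a \right)} = -8$
$J{\left(p \right)} = \left(-31 + p\right) \left(-8 + p\right)$ ($J{\left(p \right)} = \left(p - 31\right) \left(p - 8\right) = \left(-31 + p\right) \left(-8 + p\right)$)
$J{\left(N{\left(-4 \right)} \right)} 17 = \left(248 + \left(-3\right)^{2} - -117\right) 17 = \left(248 + 9 + 117\right) 17 = 374 \cdot 17 = 6358$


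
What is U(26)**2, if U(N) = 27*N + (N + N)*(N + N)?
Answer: 11600836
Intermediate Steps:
U(N) = 4*N**2 + 27*N (U(N) = 27*N + (2*N)*(2*N) = 27*N + 4*N**2 = 4*N**2 + 27*N)
U(26)**2 = (26*(27 + 4*26))**2 = (26*(27 + 104))**2 = (26*131)**2 = 3406**2 = 11600836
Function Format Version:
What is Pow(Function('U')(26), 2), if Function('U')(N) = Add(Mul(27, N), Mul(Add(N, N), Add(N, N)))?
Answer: 11600836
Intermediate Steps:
Function('U')(N) = Add(Mul(4, Pow(N, 2)), Mul(27, N)) (Function('U')(N) = Add(Mul(27, N), Mul(Mul(2, N), Mul(2, N))) = Add(Mul(27, N), Mul(4, Pow(N, 2))) = Add(Mul(4, Pow(N, 2)), Mul(27, N)))
Pow(Function('U')(26), 2) = Pow(Mul(26, Add(27, Mul(4, 26))), 2) = Pow(Mul(26, Add(27, 104)), 2) = Pow(Mul(26, 131), 2) = Pow(3406, 2) = 11600836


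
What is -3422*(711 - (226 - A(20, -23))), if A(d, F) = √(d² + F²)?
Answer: -1659670 - 3422*√929 ≈ -1.7640e+6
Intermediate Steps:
A(d, F) = √(F² + d²)
-3422*(711 - (226 - A(20, -23))) = -3422*(711 - (226 - √((-23)² + 20²))) = -3422*(711 - (226 - √(529 + 400))) = -3422*(711 - (226 - √929)) = -3422*(711 + (-226 + √929)) = -3422*(485 + √929) = -1659670 - 3422*√929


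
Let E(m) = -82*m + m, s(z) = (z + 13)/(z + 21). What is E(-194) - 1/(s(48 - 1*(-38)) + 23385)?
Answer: 39321047809/2502294 ≈ 15714.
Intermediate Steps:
s(z) = (13 + z)/(21 + z)
E(m) = -81*m
E(-194) - 1/(s(48 - 1*(-38)) + 23385) = -81*(-194) - 1/((13 + (48 - 1*(-38)))/(21 + (48 - 1*(-38))) + 23385) = 15714 - 1/((13 + (48 + 38))/(21 + (48 + 38)) + 23385) = 15714 - 1/((13 + 86)/(21 + 86) + 23385) = 15714 - 1/(99/107 + 23385) = 15714 - 1/2502294/107 = 15714 - 1*107/2502294 = 15714 - 107/2502294 = 39321047809/2502294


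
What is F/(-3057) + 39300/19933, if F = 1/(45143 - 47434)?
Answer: 275240989033/139602499671 ≈ 1.9716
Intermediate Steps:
F = -1/2291 (F = 1/(-2291) = -1/2291 ≈ -0.00043649)
F/(-3057) + 39300/19933 = -1/2291/(-3057) + 39300/19933 = -1/2291*(-1/3057) + 39300*(1/19933) = 1/7003587 + 39300/19933 = 275240989033/139602499671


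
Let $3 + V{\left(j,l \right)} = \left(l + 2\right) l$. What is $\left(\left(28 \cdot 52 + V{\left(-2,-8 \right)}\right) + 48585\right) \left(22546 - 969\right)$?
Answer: $1080705622$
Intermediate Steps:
$V{\left(j,l \right)} = -3 + l \left(2 + l\right)$ ($V{\left(j,l \right)} = -3 + \left(l + 2\right) l = -3 + \left(2 + l\right) l = -3 + l \left(2 + l\right)$)
$\left(\left(28 \cdot 52 + V{\left(-2,-8 \right)}\right) + 48585\right) \left(22546 - 969\right) = \left(\left(28 \cdot 52 + \left(-3 + \left(-8\right)^{2} + 2 \left(-8\right)\right)\right) + 48585\right) \left(22546 - 969\right) = \left(\left(1456 - -45\right) + 48585\right) 21577 = \left(\left(1456 + 45\right) + 48585\right) 21577 = \left(1501 + 48585\right) 21577 = 50086 \cdot 21577 = 1080705622$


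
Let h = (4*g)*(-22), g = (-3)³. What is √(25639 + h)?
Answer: √28015 ≈ 167.38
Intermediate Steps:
g = -27
h = 2376 (h = (4*(-27))*(-22) = -108*(-22) = 2376)
√(25639 + h) = √(25639 + 2376) = √28015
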